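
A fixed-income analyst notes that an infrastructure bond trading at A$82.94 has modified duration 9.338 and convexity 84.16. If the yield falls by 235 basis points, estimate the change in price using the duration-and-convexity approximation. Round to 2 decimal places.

Duration effect: -D_mod·Δy = -9.338 × (-0.0235) = +0.219443
Convexity effect: ½·C·(Δy)² = 0.5 × 84.16 × (-0.0235)² = +0.02323868
ΔP/P ≈ +0.219443 + 0.02323868 = +0.24268168
ΔP ≈ 82.94 × (+0.24268168) = +20.1280185392.

+A$20.13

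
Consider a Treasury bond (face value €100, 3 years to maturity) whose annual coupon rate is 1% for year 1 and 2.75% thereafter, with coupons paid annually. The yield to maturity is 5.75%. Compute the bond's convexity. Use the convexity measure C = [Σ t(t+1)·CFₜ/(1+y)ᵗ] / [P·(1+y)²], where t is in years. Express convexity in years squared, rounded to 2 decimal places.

10.49

With y = 0.0575:
  t   CF        PV=CF/(1+0.0575)^t    t·PV        t(t+1)·PV
  1         1.00         0.9456         0.9456           1.8913
  2         2.75         2.4591         4.9182          14.7545
  3       102.75        86.8842       260.6525       1,042.6101
  Σ                     90.2889       266.5163       1,059.2559
P = 90.2889.
Convexity = Σ t(t+1)·PV / [P·(1+y)²] = 1,059.2559 / (90.2889 × 1.118306) = 10.49073.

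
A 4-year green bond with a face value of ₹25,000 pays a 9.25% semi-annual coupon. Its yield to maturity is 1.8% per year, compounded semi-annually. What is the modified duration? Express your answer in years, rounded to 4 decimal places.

Periodic yield y = 0.009. First find Macaulay duration:
  t   CF        PV=CF/(1+0.009)^t    t·PV
  1     1,156.25     1,145.9366     1,145.9366
  2     1,156.25     1,135.7151     2,271.4303
  3     1,156.25     1,125.5849     3,376.7546
  4     1,156.25     1,115.5450     4,462.1799
  5     1,156.25     1,105.5946     5,527.9731
  6     1,156.25     1,095.7330     6,574.3981
  7     1,156.25     1,085.9594     7,601.7157
  8    26,156.25    24,347.0389   194,776.3113
  Σ                 32,157.1075   225,736.6994
P = 32,157.1075; Macaulay duration = 225,736.6994 / 32,157.1075 = 7.01981 half-year periods = 3.50990 years.
Modified duration = D_Mac / (1 + y) = 3.50990 / 1.009 = 3.47860 years.

3.4786 years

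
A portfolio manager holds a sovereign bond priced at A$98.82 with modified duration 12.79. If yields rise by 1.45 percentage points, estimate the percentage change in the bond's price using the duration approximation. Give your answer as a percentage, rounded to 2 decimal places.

-18.55%

Duration approximation: ΔP/P ≈ -D_mod · Δy = -12.79 × (+0.0145) = -0.185455.
As a percentage: -18.5455%.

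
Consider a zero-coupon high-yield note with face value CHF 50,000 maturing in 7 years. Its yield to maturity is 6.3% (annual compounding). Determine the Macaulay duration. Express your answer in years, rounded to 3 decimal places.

A zero-coupon bond has a single cash flow at maturity, so its Macaulay duration equals its maturity: 7 years.

7.000 years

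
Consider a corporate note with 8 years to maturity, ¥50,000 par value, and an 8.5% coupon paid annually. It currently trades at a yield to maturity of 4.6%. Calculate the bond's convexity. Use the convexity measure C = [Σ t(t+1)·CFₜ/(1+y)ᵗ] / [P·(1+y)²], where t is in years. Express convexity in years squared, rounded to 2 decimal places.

47.80

With y = 0.046:
  t   CF        PV=CF/(1+0.046)^t    t·PV        t(t+1)·PV
  1     4,250.00     4,063.0975     4,063.0975       8,126.1950
  2     4,250.00     3,884.4144     7,768.8289      23,306.4867
  3     4,250.00     3,713.5893    11,140.7680      44,563.0721
  4     4,250.00     3,550.2766    14,201.1065      71,005.5323
  5     4,250.00     3,394.1459    16,970.7295     101,824.3771
  6     4,250.00     3,244.8814    19,469.2882     136,285.0172
  7     4,250.00     3,102.1810    21,715.2672     173,722.1379
  8    54,250.00    37,857.0062   302,856.0497   2,725,704.4469
  Σ                 62,809.5924   398,185.1355   3,284,537.2652
P = 62,809.5924.
Convexity = Σ t(t+1)·PV / [P·(1+y)²] = 3,284,537.2652 / (62,809.5924 × 1.094116) = 47.79526.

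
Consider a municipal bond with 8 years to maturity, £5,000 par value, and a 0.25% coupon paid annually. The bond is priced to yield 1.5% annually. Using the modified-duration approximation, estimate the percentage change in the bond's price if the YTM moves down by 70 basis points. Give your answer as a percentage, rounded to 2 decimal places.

+5.47%

Periodic yield y = 0.015. Modified duration first:
  t   CF        PV=CF/(1+0.015)^t    t·PV
  1        12.50        12.3153        12.3153
  2        12.50        12.1333        24.2665
  3        12.50        11.9540        35.8619
  4        12.50        11.7773        47.1092
  5        12.50        11.6033        58.0163
  6        12.50        11.4318        68.5907
  7        12.50        11.2628        78.8398
  8     5,012.50     4,449.6520    35,597.2161
  Σ                  4,532.1297    35,922.2158
P = 4,532.1297; D_Mac = 7.92612 yrs; D_mod = 7.92612/(1+0.015) = 7.80899 yrs.
ΔP/P ≈ -D_mod · Δy = -7.80899 × (-0.007) = +0.054663 = +5.4663%.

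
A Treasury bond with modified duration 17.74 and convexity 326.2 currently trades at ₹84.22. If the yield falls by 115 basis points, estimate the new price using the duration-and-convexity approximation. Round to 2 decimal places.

₹103.22

Duration effect: -D_mod·Δy = -17.74 × (-0.0115) = +0.204010
Convexity effect: ½·C·(Δy)² = 0.5 × 326.2 × (-0.0115)² = +0.021569975
ΔP/P ≈ +0.204010 + 0.021569975 = +0.225579975
New price ≈ 84.22 × (1 + 0.225579975) = 103.2183454945.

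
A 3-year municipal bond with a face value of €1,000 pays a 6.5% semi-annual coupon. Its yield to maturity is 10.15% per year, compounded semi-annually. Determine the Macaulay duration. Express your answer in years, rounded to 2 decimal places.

2.76 years

Periodic yield y = 0.05075. Discount each cash flow and weight by its period:
  t   CF        PV=CF/(1+0.05075)^t    t·PV
  1        32.50        30.9303        30.9303
  2        32.50        29.4364        58.8728
  3        32.50        28.0146        84.0439
  4        32.50        26.6616       106.6463
  5        32.50        25.3738       126.8692
  6     1,032.50       767.1736     4,603.0418
  Σ                    907.5904     5,010.4044
Price P = Σ PV = 907.5904.
Macaulay duration = Σ(t·PV) / P = 5,010.4044 / 907.5904 = 5.52056 half-year periods.
In years: 5.52056 / 2 = 2.76028 years.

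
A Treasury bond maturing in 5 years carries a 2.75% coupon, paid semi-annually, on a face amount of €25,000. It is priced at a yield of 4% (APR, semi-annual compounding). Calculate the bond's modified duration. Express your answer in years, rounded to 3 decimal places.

Periodic yield y = 0.02. First find Macaulay duration:
  t   CF        PV=CF/(1+0.02)^t    t·PV
  1       343.75       337.0098       337.0098
  2       343.75       330.4018       660.8035
  3       343.75       323.9233       971.7699
  4       343.75       317.5719     1,270.2875
  5       343.75       311.3450     1,556.7248
  6       343.75       305.2402     1,831.4410
  7       343.75       299.2551     2,094.7854
  8       343.75       293.3873     2,347.0985
  9       343.75       287.6346     2,588.7116
  10   25,343.75    20,790.7022   207,907.0222
  Σ                 23,596.4711   221,565.6543
P = 23,596.4711; Macaulay duration = 221,565.6543 / 23,596.4711 = 9.38978 half-year periods = 4.69489 years.
Modified duration = D_Mac / (1 + y) = 4.69489 / 1.02 = 4.60283 years.

4.603 years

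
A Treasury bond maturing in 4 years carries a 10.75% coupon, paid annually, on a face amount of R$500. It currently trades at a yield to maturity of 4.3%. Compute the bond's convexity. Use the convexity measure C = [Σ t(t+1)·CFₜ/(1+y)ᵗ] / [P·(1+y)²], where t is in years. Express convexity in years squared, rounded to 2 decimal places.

With y = 0.043:
  t   CF        PV=CF/(1+0.043)^t    t·PV        t(t+1)·PV
  1        53.75        51.5340        51.5340         103.0681
  2        53.75        49.4094        98.8189         296.4566
  3        53.75        47.3724       142.1173         568.4690
  4       553.75       467.9253     1,871.7011       9,358.5055
  Σ                    616.2412     2,164.1713      10,326.4992
P = 616.2412.
Convexity = Σ t(t+1)·PV / [P·(1+y)²] = 10,326.4992 / (616.2412 × 1.087849) = 15.40401.

15.40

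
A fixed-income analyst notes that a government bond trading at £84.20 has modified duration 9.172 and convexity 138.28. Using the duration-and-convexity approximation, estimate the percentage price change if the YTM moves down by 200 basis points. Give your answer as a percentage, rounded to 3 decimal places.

Duration effect: -D_mod·Δy = -9.172 × (-0.02) = +0.183440
Convexity effect: ½·C·(Δy)² = 0.5 × 138.28 × (-0.02)² = +0.0276560
ΔP/P ≈ +0.183440 + 0.0276560 = +0.211096
= +21.1096%.

+21.110%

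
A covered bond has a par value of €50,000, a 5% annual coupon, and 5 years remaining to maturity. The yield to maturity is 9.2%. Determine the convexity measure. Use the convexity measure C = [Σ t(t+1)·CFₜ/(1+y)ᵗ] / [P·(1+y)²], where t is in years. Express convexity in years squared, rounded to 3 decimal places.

With y = 0.092:
  t   CF        PV=CF/(1+0.092)^t    t·PV        t(t+1)·PV
  1     2,500.00     2,289.3773     2,289.3773       4,578.7546
  2     2,500.00     2,096.4993     4,192.9987      12,578.9961
  3     2,500.00     1,919.8712     5,759.6136      23,038.4544
  4     2,500.00     1,758.1238     7,032.4952      35,162.4762
  5    52,500.00    33,810.0732   169,050.3662   1,014,302.1972
  Σ                 41,873.9449   188,324.8510   1,089,660.8785
P = 41,873.9449.
Convexity = Σ t(t+1)·PV / [P·(1+y)²] = 1,089,660.8785 / (41,873.9449 × 1.192464) = 21.82238.

21.822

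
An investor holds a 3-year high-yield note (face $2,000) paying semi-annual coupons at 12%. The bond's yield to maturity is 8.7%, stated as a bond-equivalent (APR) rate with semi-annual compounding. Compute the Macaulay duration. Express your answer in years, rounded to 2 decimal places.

2.62 years

Periodic yield y = 0.0435. Discount each cash flow and weight by its period:
  t   CF        PV=CF/(1+0.0435)^t    t·PV
  1       120.00       114.9976       114.9976
  2       120.00       110.2037       220.4075
  3       120.00       105.6097       316.8292
  4       120.00       101.2072       404.8288
  5       120.00        96.9882       484.9411
  6     2,120.00     1,642.0302     9,852.1812
  Σ                  2,171.0367    11,394.1854
Price P = Σ PV = 2,171.0367.
Macaulay duration = Σ(t·PV) / P = 11,394.1854 / 2,171.0367 = 5.24827 half-year periods.
In years: 5.24827 / 2 = 2.62413 years.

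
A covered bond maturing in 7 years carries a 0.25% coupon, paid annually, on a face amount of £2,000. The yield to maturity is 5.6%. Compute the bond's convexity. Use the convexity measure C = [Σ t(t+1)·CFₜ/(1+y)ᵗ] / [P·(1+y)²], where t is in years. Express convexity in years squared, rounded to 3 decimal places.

With y = 0.056:
  t   CF        PV=CF/(1+0.056)^t    t·PV        t(t+1)·PV
  1         5.00         4.7348         4.7348           9.4697
  2         5.00         4.4838         8.9675          26.9025
  3         5.00         4.2460        12.7379          50.9518
  4         5.00         4.0208        16.0833          80.4163
  5         5.00         3.8076        19.0380         114.2278
  6         5.00         3.6057        21.6340         151.4383
  7     2,005.00     1,369.2002     9,584.4013      76,675.2104
  Σ                  1,394.0989     9,667.5969      77,108.6169
P = 1,394.0989.
Convexity = Σ t(t+1)·PV / [P·(1+y)²] = 77,108.6169 / (1,394.0989 × 1.115136) = 49.59998.

49.600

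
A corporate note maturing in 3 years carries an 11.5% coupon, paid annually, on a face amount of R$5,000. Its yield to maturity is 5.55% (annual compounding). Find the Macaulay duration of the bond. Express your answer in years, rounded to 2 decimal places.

2.72 years

Periodic yield y = 0.0555. Discount each cash flow and weight by its year:
  t   CF        PV=CF/(1+0.0555)^t    t·PV
  1       575.00       544.7655       544.7655
  2       575.00       516.1208     1,032.2416
  3     5,575.00     4,741.0022    14,223.0067
  Σ                  5,801.8885    15,800.0138
Price P = Σ PV = 5,801.8885.
Macaulay duration = Σ(t·PV) / P = 15,800.0138 / 5,801.8885 = 2.72325 years.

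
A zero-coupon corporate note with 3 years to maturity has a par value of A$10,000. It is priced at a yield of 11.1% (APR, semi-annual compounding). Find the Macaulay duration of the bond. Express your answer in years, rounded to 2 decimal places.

A zero-coupon bond has a single cash flow at maturity, so its Macaulay duration equals its maturity: 3 years.
(Equivalently: 6 semi-annual periods ÷ 2 = 3 years.)

3.00 years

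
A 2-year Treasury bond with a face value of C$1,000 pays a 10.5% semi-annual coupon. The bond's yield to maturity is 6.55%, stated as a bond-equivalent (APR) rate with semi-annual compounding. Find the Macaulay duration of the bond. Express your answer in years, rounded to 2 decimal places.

Periodic yield y = 0.03275. Discount each cash flow and weight by its period:
  t   CF        PV=CF/(1+0.03275)^t    t·PV
  1        52.50        50.8351        50.8351
  2        52.50        49.2231        98.4462
  3        52.50        47.6622       142.9865
  4     1,052.50       925.2121     3,700.8483
  Σ                  1,072.9325     3,993.1161
Price P = Σ PV = 1,072.9325.
Macaulay duration = Σ(t·PV) / P = 3,993.1161 / 1,072.9325 = 3.72168 half-year periods.
In years: 3.72168 / 2 = 1.86084 years.

1.86 years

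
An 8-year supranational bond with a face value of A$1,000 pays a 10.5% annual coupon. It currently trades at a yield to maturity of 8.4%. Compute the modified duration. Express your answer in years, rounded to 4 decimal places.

5.4589 years

Periodic yield y = 0.084. First find Macaulay duration:
  t   CF        PV=CF/(1+0.084)^t    t·PV
  1       105.00        96.8635        96.8635
  2       105.00        89.3574       178.7149
  3       105.00        82.4331       247.2992
  4       105.00        76.0453       304.1811
  5       105.00        70.1525       350.7623
  6       105.00        64.7163       388.2977
  7       105.00        59.7014       417.9096
  8     1,105.00       579.5995     4,636.7962
  Σ                  1,118.8689     6,620.8244
P = 1,118.8689; Macaulay duration = 6,620.8244 / 1,118.8689 = 5.91743 years.
Modified duration = D_Mac / (1 + y) = 5.91743 / 1.084 = 5.45888 years.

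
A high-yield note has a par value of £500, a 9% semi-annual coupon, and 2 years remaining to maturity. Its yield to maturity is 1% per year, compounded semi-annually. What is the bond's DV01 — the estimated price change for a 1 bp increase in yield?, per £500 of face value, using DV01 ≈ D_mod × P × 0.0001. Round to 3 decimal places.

£0.109

Periodic yield y = 0.005.
  t   CF        PV=CF/(1+0.005)^t    t·PV
  1        22.50        22.3881        22.3881
  2        22.50        22.2767        44.5534
  3        22.50        22.1658        66.4975
  4       522.50       512.1793     2,048.7173
  Σ                    579.0099     2,182.1563
P = 579.0099; D_Mac = 3.76877 half-year periods = 1.88439 yrs; D_mod = 1.87501 yrs.
DV01 ≈ 1.87501 × 579.0099 × 0.0001 = 0.108565.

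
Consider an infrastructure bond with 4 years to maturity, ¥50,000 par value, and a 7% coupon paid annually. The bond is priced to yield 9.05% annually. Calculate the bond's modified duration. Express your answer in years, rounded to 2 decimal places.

3.31 years

Periodic yield y = 0.0905. First find Macaulay duration:
  t   CF        PV=CF/(1+0.0905)^t    t·PV
  1     3,500.00     3,209.5369     3,209.5369
  2     3,500.00     2,943.1792     5,886.3584
  3     3,500.00     2,698.9264     8,096.7791
  4    53,500.00    37,831.2858   151,325.1432
  Σ                 46,682.9283   168,517.8176
P = 46,682.9283; Macaulay duration = 168,517.8176 / 46,682.9283 = 3.60984 years.
Modified duration = D_Mac / (1 + y) = 3.60984 / 1.0905 = 3.31026 years.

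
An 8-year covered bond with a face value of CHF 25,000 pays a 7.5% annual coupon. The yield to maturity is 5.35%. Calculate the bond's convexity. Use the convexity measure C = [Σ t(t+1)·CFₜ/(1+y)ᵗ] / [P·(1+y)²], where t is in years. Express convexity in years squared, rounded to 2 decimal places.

47.94

With y = 0.0535:
  t   CF        PV=CF/(1+0.0535)^t    t·PV        t(t+1)·PV
  1     1,875.00     1,779.7817     1,779.7817       3,559.5634
  2     1,875.00     1,689.3988     3,378.7977      10,136.3931
  3     1,875.00     1,603.6059     4,810.8178      19,243.2711
  4     1,875.00     1,522.1698     6,088.6794      30,443.3968
  5     1,875.00     1,444.8693     7,224.3466      43,346.0799
  6     1,875.00     1,371.4944     8,228.9663      57,602.7640
  7     1,875.00     1,301.8456     9,112.9195      72,903.3558
  8    26,875.00    17,712.1856   141,697.4845   1,275,277.3602
  Σ                 28,425.3512   182,321.7934   1,512,512.1841
P = 28,425.3512.
Convexity = Σ t(t+1)·PV / [P·(1+y)²] = 1,512,512.1841 / (28,425.3512 × 1.109862) = 47.94286.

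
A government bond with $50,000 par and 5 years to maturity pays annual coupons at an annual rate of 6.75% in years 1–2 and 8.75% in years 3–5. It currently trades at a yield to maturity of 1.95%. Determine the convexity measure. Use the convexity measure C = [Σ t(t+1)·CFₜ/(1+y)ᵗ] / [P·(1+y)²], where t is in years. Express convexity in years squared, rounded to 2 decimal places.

24.58

With y = 0.0195:
  t   CF        PV=CF/(1+0.0195)^t    t·PV        t(t+1)·PV
  1     3,375.00     3,310.4463     3,310.4463       6,620.8926
  2     3,375.00     3,247.1273     6,494.2546      19,482.7639
  3     4,375.00     4,128.7289    12,386.1867      49,544.7468
  4     4,375.00     4,049.7586    16,199.0344      80,995.1721
  5    54,375.00    49,369.9991   246,849.9956   1,481,099.9733
  Σ                 64,106.0602   285,239.9176   1,637,743.5487
P = 64,106.0602.
Convexity = Σ t(t+1)·PV / [P·(1+y)²] = 1,637,743.5487 / (64,106.0602 × 1.039380) = 24.57946.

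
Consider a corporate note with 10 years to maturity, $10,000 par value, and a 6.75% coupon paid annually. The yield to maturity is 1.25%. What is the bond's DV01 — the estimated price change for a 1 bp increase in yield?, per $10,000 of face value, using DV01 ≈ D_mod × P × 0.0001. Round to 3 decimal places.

$12.086

Periodic yield y = 0.0125.
  t   CF        PV=CF/(1+0.0125)^t    t·PV
  1       675.00       666.6667       666.6667
  2       675.00       658.4362     1,316.8724
  3       675.00       650.3074     1,950.9221
  4       675.00       642.2789     2,569.1155
  5       675.00       634.3495     3,171.7476
  6       675.00       626.5180     3,759.1082
  7       675.00       618.7833     4,331.4828
  8       675.00       611.1440     4,889.1516
  9       675.00       603.5990     5,432.3907
  10   10,675.00     9,427.9564    94,279.5639
  Σ                 15,140.0392   122,367.0215
P = 15,140.0392; D_Mac = 8.08235 yrs; D_mod = 7.98256 yrs.
DV01 ≈ 7.98256 × 15,140.0392 × 0.0001 = 12.085632.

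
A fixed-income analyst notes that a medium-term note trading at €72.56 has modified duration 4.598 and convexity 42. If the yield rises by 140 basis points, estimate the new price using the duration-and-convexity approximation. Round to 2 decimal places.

€68.19

Duration effect: -D_mod·Δy = -4.598 × (+0.014) = -0.064372
Convexity effect: ½·C·(Δy)² = 0.5 × 42 × (0.014)² = +0.0041160
ΔP/P ≈ -0.064372 + 0.0041160 = -0.060256
New price ≈ 72.56 × (1 - 0.060256) = 68.18782464.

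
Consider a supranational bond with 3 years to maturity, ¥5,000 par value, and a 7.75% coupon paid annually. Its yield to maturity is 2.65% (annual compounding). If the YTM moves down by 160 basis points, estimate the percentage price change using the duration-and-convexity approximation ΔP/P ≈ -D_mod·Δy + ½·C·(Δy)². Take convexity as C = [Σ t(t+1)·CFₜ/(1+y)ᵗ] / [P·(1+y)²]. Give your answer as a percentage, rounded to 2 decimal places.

+4.50%

With y = 0.0265:
  t   CF        PV=CF/(1+0.0265)^t    t·PV        t(t+1)·PV
  1       387.50       377.4963       377.4963         754.9927
  2       387.50       367.7509       735.5019       2,206.5057
  3     5,387.50     4,980.9298    14,942.7894      59,771.1578
  Σ                  5,726.1771    16,055.7877      62,732.6561
P = 5,726.1771; D_Mac = 2.80393 yrs; D_mod = 2.73154 yrs; C = 10.39707.
Duration effect: -2.73154 × (-0.016) = +0.043705
Convexity effect: 0.5 × 10.39707 × (-0.016)² = +0.0013308
ΔP/P ≈ +0.043705 + 0.0013308 = +0.045035 = +4.5035%.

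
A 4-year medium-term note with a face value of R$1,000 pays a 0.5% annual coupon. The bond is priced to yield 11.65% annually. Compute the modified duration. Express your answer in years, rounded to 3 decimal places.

3.549 years

Periodic yield y = 0.1165. First find Macaulay duration:
  t   CF        PV=CF/(1+0.1165)^t    t·PV
  1         5.00         4.4783         4.4783
  2         5.00         4.0110         8.0220
  3         5.00         3.5925        10.7774
  4     1,005.00       646.7421     2,586.9685
  Σ                    658.8239     2,610.2462
P = 658.8239; Macaulay duration = 2,610.2462 / 658.8239 = 3.96198 years.
Modified duration = D_Mac / (1 + y) = 3.96198 / 1.1165 = 3.54857 years.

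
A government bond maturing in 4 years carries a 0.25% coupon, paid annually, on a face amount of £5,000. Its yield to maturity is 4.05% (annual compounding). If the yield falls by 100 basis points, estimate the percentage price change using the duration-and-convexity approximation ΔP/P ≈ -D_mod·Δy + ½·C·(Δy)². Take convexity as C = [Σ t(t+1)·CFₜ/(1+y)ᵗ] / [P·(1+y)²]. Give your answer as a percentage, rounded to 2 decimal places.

With y = 0.0405:
  t   CF        PV=CF/(1+0.0405)^t    t·PV        t(t+1)·PV
  1        12.50        12.0135        12.0135          24.0269
  2        12.50        11.5458        23.0917          69.2751
  3        12.50        11.0964        33.2893         133.1573
  4     5,012.50     4,276.4761    17,105.9043      85,529.5216
  Σ                  4,311.1318    17,174.2988      85,755.9810
P = 4,311.1318; D_Mac = 3.98371 yrs; D_mod = 3.82865 yrs; C = 18.37338.
Duration effect: -3.82865 × (-0.01) = +0.038286
Convexity effect: 0.5 × 18.37338 × (-0.01)² = +0.0009187
ΔP/P ≈ +0.038286 + 0.0009187 = +0.039205 = +3.9205%.

+3.92%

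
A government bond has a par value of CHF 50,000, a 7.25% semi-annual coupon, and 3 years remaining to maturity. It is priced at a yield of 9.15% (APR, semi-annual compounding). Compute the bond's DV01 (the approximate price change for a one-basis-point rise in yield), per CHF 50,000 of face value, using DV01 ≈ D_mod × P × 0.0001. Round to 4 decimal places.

Periodic yield y = 0.04575.
  t   CF        PV=CF/(1+0.04575)^t    t·PV
  1     1,812.50     1,733.2058     1,733.2058
  2     1,812.50     1,657.3807     3,314.7613
  3     1,812.50     1,584.8727     4,754.6182
  4     1,812.50     1,515.5369     6,062.1477
  5     1,812.50     1,449.2344     7,246.1722
  6    51,812.50    39,615.6976   237,694.1859
  Σ                 47,555.9283   260,805.0912
P = 47,555.9283; D_Mac = 5.48418 half-year periods = 2.74209 yrs; D_mod = 2.62213 yrs.
DV01 ≈ 2.62213 × 47,555.9283 × 0.0001 = 12.469763.

CHF 12.4698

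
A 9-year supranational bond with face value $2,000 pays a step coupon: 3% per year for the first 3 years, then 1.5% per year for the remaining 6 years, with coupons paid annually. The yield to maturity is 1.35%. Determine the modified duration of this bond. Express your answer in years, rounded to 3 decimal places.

Periodic yield y = 0.0135. First find Macaulay duration:
  t   CF        PV=CF/(1+0.0135)^t    t·PV
  1        60.00        59.2008        59.2008
  2        60.00        58.4122       116.8244
  3        60.00        57.6342       172.9025
  4        30.00        28.4332       113.7329
  5        30.00        28.0545       140.2725
  6        30.00        27.6808       166.0848
  7        30.00        27.3121       191.1847
  8        30.00        26.9483       215.5863
  9     2,030.00     1,799.2117    16,192.9051
  Σ                  2,112.8878    17,368.6940
P = 2,112.8878; Macaulay duration = 17,368.6940 / 2,112.8878 = 8.22036 years.
Modified duration = D_Mac / (1 + y) = 8.22036 / 1.0135 = 8.11086 years.

8.111 years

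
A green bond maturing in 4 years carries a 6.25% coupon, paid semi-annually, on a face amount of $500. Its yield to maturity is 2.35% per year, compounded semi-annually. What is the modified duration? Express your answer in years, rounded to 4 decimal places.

3.5898 years

Periodic yield y = 0.01175. First find Macaulay duration:
  t   CF        PV=CF/(1+0.01175)^t    t·PV
  1       15.625        15.4435        15.4435
  2       15.625        15.2642        30.5284
  3       15.625        15.0869        45.2607
  4       15.625        14.9117        59.6468
  5       15.625        14.7385        73.6926
  6       15.625        14.5674        87.4041
  7       15.625        14.3982       100.7872
  8      515.625       469.6218     3,756.9745
  Σ                    574.0322     4,169.7380
P = 574.0322; Macaulay duration = 4,169.7380 / 574.0322 = 7.26394 half-year periods = 3.63197 years.
Modified duration = D_Mac / (1 + y) = 3.63197 / 1.01175 = 3.58979 years.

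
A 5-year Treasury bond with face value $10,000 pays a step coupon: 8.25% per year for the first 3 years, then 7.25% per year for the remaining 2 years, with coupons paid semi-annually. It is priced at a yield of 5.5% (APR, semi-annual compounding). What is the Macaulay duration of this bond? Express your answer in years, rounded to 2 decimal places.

Periodic yield y = 0.0275. Discount each cash flow and weight by its period:
  t   CF        PV=CF/(1+0.0275)^t    t·PV
  1       412.50       401.4599       401.4599
  2       412.50       390.7152       781.4304
  3       412.50       380.2581     1,140.7743
  4       412.50       370.0809     1,480.3235
  5       412.50       360.1760     1,800.8801
  6       412.50       350.5363     2,103.2177
  7       362.50       299.8025     2,098.6172
  8       362.50       291.7786     2,334.2284
  9       362.50       283.9694     2,555.7246
  10   10,362.50     7,900.3483    79,003.4830
  Σ                 11,029.1250    93,700.1389
Price P = Σ PV = 11,029.1250.
Macaulay duration = Σ(t·PV) / P = 93,700.1389 / 11,029.1250 = 8.49570 half-year periods.
In years: 8.49570 / 2 = 4.24785 years.

4.25 years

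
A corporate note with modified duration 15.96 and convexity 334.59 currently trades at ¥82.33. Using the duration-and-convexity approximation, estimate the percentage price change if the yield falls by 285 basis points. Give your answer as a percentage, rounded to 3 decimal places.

Duration effect: -D_mod·Δy = -15.96 × (-0.0285) = +0.454860
Convexity effect: ½·C·(Δy)² = 0.5 × 334.59 × (-0.0285)² = +0.13588536375
ΔP/P ≈ +0.454860 + 0.13588536375 = +0.59074536375
= +59.074536375%.

+59.075%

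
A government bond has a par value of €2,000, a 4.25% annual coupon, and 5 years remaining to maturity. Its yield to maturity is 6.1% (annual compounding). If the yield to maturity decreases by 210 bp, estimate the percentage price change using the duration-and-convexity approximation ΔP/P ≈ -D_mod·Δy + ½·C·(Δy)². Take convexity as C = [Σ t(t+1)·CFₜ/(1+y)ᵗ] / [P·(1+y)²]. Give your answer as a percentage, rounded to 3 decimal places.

With y = 0.061:
  t   CF        PV=CF/(1+0.061)^t    t·PV        t(t+1)·PV
  1        85.00        80.1131        80.1131         160.2262
  2        85.00        75.5072       151.0143         453.0430
  3        85.00        71.1660       213.4981         853.9924
  4        85.00        67.0745       268.2980       1,341.4898
  5     2,085.00     1,550.7048     7,753.5242      46,521.1449
  Σ                  1,844.5656     8,466.4477      49,329.8964
P = 1,844.5656; D_Mac = 4.58994 yrs; D_mod = 4.32605 yrs; C = 23.75666.
Duration effect: -4.32605 × (-0.021) = +0.090847
Convexity effect: 0.5 × 23.75666 × (-0.021)² = +0.0052383
ΔP/P ≈ +0.090847 + 0.0052383 = +0.096085 = +9.6085%.

+9.609%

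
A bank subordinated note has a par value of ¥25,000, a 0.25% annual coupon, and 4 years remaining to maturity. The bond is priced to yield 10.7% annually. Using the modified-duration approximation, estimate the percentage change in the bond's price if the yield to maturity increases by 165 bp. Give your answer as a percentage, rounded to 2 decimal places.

-5.93%

Periodic yield y = 0.107. Modified duration first:
  t   CF        PV=CF/(1+0.107)^t    t·PV
  1        62.50        56.4589        56.4589
  2        62.50        51.0017       102.0034
  3        62.50        46.0720       138.2160
  4    25,062.50    16,689.1380    66,756.5521
  Σ                 16,842.6706    67,053.2305
P = 16,842.6706; D_Mac = 3.98115 yrs; D_mod = 3.98115/(1+0.107) = 3.59634 yrs.
ΔP/P ≈ -D_mod · Δy = -3.59634 × (+0.0165) = -0.059340 = -5.9340%.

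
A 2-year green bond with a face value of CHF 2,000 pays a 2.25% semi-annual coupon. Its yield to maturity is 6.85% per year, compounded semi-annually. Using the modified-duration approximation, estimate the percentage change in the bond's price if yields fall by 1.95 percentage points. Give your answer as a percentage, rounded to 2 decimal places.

Periodic yield y = 0.03425. Modified duration first:
  t   CF        PV=CF/(1+0.03425)^t    t·PV
  1        22.50        21.7549        21.7549
  2        22.50        21.0345        42.0689
  3        22.50        20.3379        61.0137
  4     2,022.50     1,767.6098     7,070.4394
  Σ                  1,830.7371     7,195.2769
P = 1,830.7371; D_Mac = 3.93026 half-year periods = 1.96513 yrs; D_mod = 1.96513/(1+0.03425) = 1.90005 yrs.
ΔP/P ≈ -D_mod · Δy = -1.90005 × (-0.0195) = +0.037051 = +3.7051%.

+3.71%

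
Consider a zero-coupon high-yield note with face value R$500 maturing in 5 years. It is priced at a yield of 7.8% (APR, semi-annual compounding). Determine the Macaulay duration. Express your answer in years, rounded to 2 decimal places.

A zero-coupon bond has a single cash flow at maturity, so its Macaulay duration equals its maturity: 5 years.
(Equivalently: 10 semi-annual periods ÷ 2 = 5 years.)

5.00 years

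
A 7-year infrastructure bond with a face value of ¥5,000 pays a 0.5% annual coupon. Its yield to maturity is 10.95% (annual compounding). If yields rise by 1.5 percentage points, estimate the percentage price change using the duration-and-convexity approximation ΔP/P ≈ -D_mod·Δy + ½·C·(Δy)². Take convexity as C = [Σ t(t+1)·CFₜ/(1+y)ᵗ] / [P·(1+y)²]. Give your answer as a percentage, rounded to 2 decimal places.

-8.75%

With y = 0.1095:
  t   CF        PV=CF/(1+0.1095)^t    t·PV        t(t+1)·PV
  1        25.00        22.5327        22.5327          45.0653
  2        25.00        20.3089        40.6177         121.8531
  3        25.00        18.3045        54.9135         219.6541
  4        25.00        16.4980        65.9919         329.9596
  5        25.00        14.8697        74.3487         446.0923
  6        25.00        13.4022        80.4132         562.8925
  7     5,025.00     2,427.9790    16,995.8528     135,966.8221
  Σ                  2,533.8949    17,334.6705     137,692.3391
P = 2,533.8949; D_Mac = 6.84112 yrs; D_mod = 6.16595 yrs; C = 44.14348.
Duration effect: -6.16595 × (+0.015) = -0.092489
Convexity effect: 0.5 × 44.14348 × (0.015)² = +0.0049661
ΔP/P ≈ -0.092489 + 0.0049661 = -0.087523 = -8.7523%.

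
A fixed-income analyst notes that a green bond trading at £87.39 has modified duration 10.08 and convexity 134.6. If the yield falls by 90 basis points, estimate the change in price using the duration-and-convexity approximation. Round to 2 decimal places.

Duration effect: -D_mod·Δy = -10.08 × (-0.009) = +0.090720
Convexity effect: ½·C·(Δy)² = 0.5 × 134.6 × (-0.009)² = +0.0054513
ΔP/P ≈ +0.090720 + 0.0054513 = +0.0961713
ΔP ≈ 87.39 × (+0.0961713) = +8.404409907.

+£8.40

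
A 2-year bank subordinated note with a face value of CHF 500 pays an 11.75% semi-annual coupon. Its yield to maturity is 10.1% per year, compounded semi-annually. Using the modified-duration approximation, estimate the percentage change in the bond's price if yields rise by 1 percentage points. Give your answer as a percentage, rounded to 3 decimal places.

Periodic yield y = 0.0505. Modified duration first:
  t   CF        PV=CF/(1+0.0505)^t    t·PV
  1       29.375        27.9629        27.9629
  2       29.375        26.6186        53.2373
  3       29.375        25.3390        76.0170
  4      529.375       434.6896     1,738.7582
  Σ                    514.6101     1,895.9754
P = 514.6101; D_Mac = 3.68430 half-year periods = 1.84215 yrs; D_mod = 1.84215/(1+0.0505) = 1.75359 yrs.
ΔP/P ≈ -D_mod · Δy = -1.75359 × (+0.01) = -0.017536 = -1.7536%.

-1.754%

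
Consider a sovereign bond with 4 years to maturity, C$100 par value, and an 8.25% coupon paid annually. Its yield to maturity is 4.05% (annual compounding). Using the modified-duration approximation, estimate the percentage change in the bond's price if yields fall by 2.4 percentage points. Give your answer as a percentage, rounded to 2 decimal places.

+8.30%

Periodic yield y = 0.0405. Modified duration first:
  t   CF        PV=CF/(1+0.0405)^t    t·PV
  1         8.25         7.9289         7.9289
  2         8.25         7.6203        15.2405
  3         8.25         7.3237        21.9710
  4       108.25        92.3548       369.4193
  Σ                    115.2276       414.5596
P = 115.2276; D_Mac = 3.59775 yrs; D_mod = 3.59775/(1+0.0405) = 3.45771 yrs.
ΔP/P ≈ -D_mod · Δy = -3.45771 × (-0.024) = +0.082985 = +8.2985%.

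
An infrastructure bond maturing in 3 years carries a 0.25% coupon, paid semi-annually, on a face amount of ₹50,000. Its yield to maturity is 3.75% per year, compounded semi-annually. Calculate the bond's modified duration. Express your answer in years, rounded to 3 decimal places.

Periodic yield y = 0.01875. First find Macaulay duration:
  t   CF        PV=CF/(1+0.01875)^t    t·PV
  1        62.50        61.3497        61.3497
  2        62.50        60.2206       120.4411
  3        62.50        59.1122       177.3366
  4        62.50        58.0242       232.0970
  5        62.50        56.9563       284.7816
  6    50,062.50    44,782.3421   268,694.0524
  Σ                 45,078.0051   269,570.0584
P = 45,078.0051; Macaulay duration = 269,570.0584 / 45,078.0051 = 5.98008 half-year periods = 2.99004 years.
Modified duration = D_Mac / (1 + y) = 2.99004 / 1.01875 = 2.93501 years.

2.935 years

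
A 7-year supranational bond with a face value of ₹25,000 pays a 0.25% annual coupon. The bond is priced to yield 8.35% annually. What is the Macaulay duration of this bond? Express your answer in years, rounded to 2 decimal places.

Periodic yield y = 0.0835. Discount each cash flow and weight by its year:
  t   CF        PV=CF/(1+0.0835)^t    t·PV
  1        62.50        57.6834        57.6834
  2        62.50        53.2381       106.4761
  3        62.50        49.1353       147.4058
  4        62.50        45.3486       181.3946
  5        62.50        41.8539       209.2693
  6        62.50        38.6284       231.7703
  7    25,062.50    14,296.2449   100,073.7146
  Σ                 14,582.1326   101,007.7141
Price P = Σ PV = 14,582.1326.
Macaulay duration = Σ(t·PV) / P = 101,007.7141 / 14,582.1326 = 6.92681 years.

6.93 years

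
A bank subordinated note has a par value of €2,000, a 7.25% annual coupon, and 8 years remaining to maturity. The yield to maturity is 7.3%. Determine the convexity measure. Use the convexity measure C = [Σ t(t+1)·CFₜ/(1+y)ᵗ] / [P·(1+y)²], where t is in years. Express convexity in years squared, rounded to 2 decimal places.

45.53

With y = 0.073:
  t   CF        PV=CF/(1+0.073)^t    t·PV        t(t+1)·PV
  1       145.00       135.1351       135.1351         270.2703
  2       145.00       125.9414       251.8828         755.6485
  3       145.00       117.3732       352.1195       1,408.4780
  4       145.00       109.3879       437.5514       2,187.7571
  5       145.00       101.9458       509.7291       3,058.3744
  6       145.00        95.0101       570.0605       3,990.4232
  7       145.00        88.5462       619.8234       4,958.5874
  8     2,145.00     1,220.7578     9,766.0627      87,894.5642
  Σ                  1,994.0975    12,642.3645     104,524.1032
P = 1,994.0975.
Convexity = Σ t(t+1)·PV / [P·(1+y)²] = 104,524.1032 / (1,994.0975 × 1.151329) = 45.52717.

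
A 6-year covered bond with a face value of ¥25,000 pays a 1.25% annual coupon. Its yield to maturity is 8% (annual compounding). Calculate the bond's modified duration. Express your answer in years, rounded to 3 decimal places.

5.344 years

Periodic yield y = 0.08. First find Macaulay duration:
  t   CF        PV=CF/(1+0.08)^t    t·PV
  1       312.50       289.3519       289.3519
  2       312.50       267.9184       535.8368
  3       312.50       248.0726       744.2177
  4       312.50       229.6968       918.7873
  5       312.50       212.6822     1,063.4112
  6    25,312.50    15,951.1687    95,707.0121
  Σ                 17,198.8906    99,258.6170
P = 17,198.8906; Macaulay duration = 99,258.6170 / 17,198.8906 = 5.77122 years.
Modified duration = D_Mac / (1 + y) = 5.77122 / 1.08 = 5.34372 years.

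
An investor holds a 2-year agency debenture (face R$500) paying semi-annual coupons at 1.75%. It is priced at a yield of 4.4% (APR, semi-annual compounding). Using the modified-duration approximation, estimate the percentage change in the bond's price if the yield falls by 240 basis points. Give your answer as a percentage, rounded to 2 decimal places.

Periodic yield y = 0.022. Modified duration first:
  t   CF        PV=CF/(1+0.022)^t    t·PV
  1        4.375         4.2808         4.2808
  2        4.375         4.1887         8.3773
  3        4.375         4.0985        12.2955
  4      504.375       462.3278     1,849.3110
  Σ                    474.8958     1,874.2647
P = 474.8958; D_Mac = 3.94669 half-year periods = 1.97334 yrs; D_mod = 1.97334/(1+0.022) = 1.93086 yrs.
ΔP/P ≈ -D_mod · Δy = -1.93086 × (-0.024) = +0.046341 = +4.6341%.

+4.63%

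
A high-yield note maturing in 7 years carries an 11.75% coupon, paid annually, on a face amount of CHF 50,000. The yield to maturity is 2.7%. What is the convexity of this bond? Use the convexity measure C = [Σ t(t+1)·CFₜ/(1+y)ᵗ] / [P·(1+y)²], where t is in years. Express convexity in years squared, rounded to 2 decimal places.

38.36

With y = 0.027:
  t   CF        PV=CF/(1+0.027)^t    t·PV        t(t+1)·PV
  1     5,875.00     5,720.5453     5,720.5453      11,441.0906
  2     5,875.00     5,570.1512    11,140.3024      33,420.9072
  3     5,875.00     5,423.7110    16,271.1330      65,084.5320
  4     5,875.00     5,281.1207    21,124.4830     105,622.4148
  5     5,875.00     5,142.2792    25,711.3960     154,268.3760
  6     5,875.00     5,007.0878    30,042.5270     210,297.6888
  7    55,875.00    46,368.6478   324,580.5344   2,596,644.2753
  Σ                 78,513.5430   434,590.9210   3,176,779.2846
P = 78,513.5430.
Convexity = Σ t(t+1)·PV / [P·(1+y)²] = 3,176,779.2846 / (78,513.5430 × 1.054729) = 38.36203.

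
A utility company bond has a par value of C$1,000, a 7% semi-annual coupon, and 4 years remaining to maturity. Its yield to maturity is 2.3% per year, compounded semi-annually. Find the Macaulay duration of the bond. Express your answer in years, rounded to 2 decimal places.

3.60 years

Periodic yield y = 0.0115. Discount each cash flow and weight by its period:
  t   CF        PV=CF/(1+0.0115)^t    t·PV
  1        35.00        34.6021        34.6021
  2        35.00        34.2087        68.4174
  3        35.00        33.8197       101.4592
  4        35.00        33.4352       133.7410
  5        35.00        33.0551       165.2756
  6        35.00        32.6793       196.0758
  7        35.00        32.3078       226.1543
  8     1,035.00       944.5246     7,556.1964
  Σ                  1,178.6325     8,481.9217
Price P = Σ PV = 1,178.6325.
Macaulay duration = Σ(t·PV) / P = 8,481.9217 / 1,178.6325 = 7.19641 half-year periods.
In years: 7.19641 / 2 = 3.59820 years.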